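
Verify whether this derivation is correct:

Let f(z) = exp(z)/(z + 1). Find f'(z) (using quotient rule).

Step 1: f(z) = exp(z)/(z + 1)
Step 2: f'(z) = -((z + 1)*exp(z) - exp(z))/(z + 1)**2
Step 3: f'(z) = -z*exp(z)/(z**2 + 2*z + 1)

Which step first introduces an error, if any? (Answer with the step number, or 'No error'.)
Step 2

Step 2 is incorrect due to a sign flip.
The step shows: -((z + 1)*exp(z) - exp(z))/(z + 1)**2
The correct value should be: ((z + 1)*exp(z) - exp(z))/(z + 1)**2

Explanation: The sign of the whole expression was flipped: the term ((z + 1)*exp(z) - exp(z))/(z + 1)**2 was incorrectly written as -((z + 1)*exp(z) - exp(z))/(z + 1)**2
The later steps are derived from this incorrect expression, so the error originates in Step 2.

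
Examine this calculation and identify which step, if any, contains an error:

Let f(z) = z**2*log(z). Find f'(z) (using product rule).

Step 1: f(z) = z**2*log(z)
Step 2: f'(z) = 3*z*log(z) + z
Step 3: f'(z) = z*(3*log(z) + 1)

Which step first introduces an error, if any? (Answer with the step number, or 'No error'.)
Step 2

Step 2 is incorrect due to a wrong coefficient.
The step shows: 3*z*log(z) + z
The correct value should be: 2*z*log(z) + z

Explanation: The coefficient 2 was incorrectly written as 3: the term 2*z*log(z) was incorrectly written as 3*z*log(z)
The later steps are derived from this incorrect expression, so the error originates in Step 2.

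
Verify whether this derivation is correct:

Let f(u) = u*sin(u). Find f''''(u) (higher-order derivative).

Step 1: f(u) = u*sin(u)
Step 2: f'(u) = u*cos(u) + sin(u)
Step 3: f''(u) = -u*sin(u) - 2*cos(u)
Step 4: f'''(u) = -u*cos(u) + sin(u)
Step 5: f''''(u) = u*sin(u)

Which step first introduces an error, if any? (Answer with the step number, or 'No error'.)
Step 3

Step 3 is incorrect due to a sign flip.
The step shows: -u*sin(u) - 2*cos(u)
The correct value should be: -u*sin(u) + 2*cos(u)

Explanation: The sign of one term was flipped: the term 2*cos(u) was incorrectly written as -2*cos(u)
The later steps are derived from this incorrect expression, so the error originates in Step 3.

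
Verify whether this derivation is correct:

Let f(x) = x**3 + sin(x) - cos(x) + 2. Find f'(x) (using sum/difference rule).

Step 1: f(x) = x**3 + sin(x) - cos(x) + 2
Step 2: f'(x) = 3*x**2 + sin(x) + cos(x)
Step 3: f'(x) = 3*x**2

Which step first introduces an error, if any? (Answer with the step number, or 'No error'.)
Step 3

Step 3 is incorrect due to a dropped term.
The step shows: 3*x**2
The correct value should be: 3*x**2 + sqrt(2)*sin(x + pi/4)

Explanation: A term was dropped: the term sqrt(2)*sin(x + pi/4) was incorrectly omitted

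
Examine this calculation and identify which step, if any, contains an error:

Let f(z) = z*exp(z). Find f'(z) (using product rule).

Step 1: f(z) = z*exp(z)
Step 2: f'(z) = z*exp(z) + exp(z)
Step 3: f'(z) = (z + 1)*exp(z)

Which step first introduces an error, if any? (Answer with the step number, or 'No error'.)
No error

All steps in this derivation are correct.
The final answer f'(z) = (z + 1)*exp(z) is valid.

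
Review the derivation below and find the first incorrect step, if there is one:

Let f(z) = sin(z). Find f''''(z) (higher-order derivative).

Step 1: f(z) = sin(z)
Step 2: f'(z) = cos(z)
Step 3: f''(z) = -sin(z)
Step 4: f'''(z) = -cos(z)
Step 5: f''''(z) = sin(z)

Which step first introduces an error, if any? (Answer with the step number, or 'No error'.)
No error

All steps in this derivation are correct.
The final answer f''''(z) = sin(z) is valid.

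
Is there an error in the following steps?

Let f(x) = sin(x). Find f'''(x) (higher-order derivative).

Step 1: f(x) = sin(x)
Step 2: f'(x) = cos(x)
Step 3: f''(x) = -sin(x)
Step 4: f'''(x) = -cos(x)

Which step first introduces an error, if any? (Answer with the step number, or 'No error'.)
No error

All steps in this derivation are correct.
The final answer f'''(x) = -cos(x) is valid.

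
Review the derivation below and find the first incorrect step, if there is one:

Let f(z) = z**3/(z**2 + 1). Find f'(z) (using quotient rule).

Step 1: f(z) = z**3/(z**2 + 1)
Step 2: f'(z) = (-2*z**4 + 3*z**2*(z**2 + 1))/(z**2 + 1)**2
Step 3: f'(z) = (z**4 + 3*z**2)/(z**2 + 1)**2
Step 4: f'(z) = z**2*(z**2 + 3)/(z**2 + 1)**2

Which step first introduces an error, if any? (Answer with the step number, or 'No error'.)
No error

All steps in this derivation are correct.
The final answer f'(z) = z**2*(z**2 + 3)/(z**2 + 1)**2 is valid.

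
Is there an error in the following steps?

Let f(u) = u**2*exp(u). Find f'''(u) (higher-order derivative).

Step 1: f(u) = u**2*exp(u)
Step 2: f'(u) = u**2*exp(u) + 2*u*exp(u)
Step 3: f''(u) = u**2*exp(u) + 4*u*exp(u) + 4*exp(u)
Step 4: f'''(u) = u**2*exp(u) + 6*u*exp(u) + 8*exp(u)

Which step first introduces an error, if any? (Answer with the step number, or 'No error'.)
Step 3

Step 3 is incorrect due to a wrong coefficient.
The step shows: u**2*exp(u) + 4*u*exp(u) + 4*exp(u)
The correct value should be: u**2*exp(u) + 4*u*exp(u) + 2*exp(u)

Explanation: The coefficient 2 was incorrectly written as 4: the term 2*exp(u) was incorrectly written as 4*exp(u)
The later steps are derived from this incorrect expression, so the error originates in Step 3.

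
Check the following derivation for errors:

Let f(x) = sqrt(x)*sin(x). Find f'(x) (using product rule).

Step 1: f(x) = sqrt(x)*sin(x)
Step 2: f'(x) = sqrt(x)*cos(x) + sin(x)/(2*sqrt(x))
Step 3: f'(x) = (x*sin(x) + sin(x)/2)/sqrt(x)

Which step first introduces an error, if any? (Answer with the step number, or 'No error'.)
Step 3

Step 3 is incorrect due to a wrong trig function.
The step shows: (x*sin(x) + sin(x)/2)/sqrt(x)
The correct value should be: (x*cos(x) + sin(x)/2)/sqrt(x)

Explanation: cos(x) was incorrectly written as sin(x): the term (x*cos(x) + sin(x)/2)/sqrt(x) was incorrectly written as (x*sin(x) + sin(x)/2)/sqrt(x)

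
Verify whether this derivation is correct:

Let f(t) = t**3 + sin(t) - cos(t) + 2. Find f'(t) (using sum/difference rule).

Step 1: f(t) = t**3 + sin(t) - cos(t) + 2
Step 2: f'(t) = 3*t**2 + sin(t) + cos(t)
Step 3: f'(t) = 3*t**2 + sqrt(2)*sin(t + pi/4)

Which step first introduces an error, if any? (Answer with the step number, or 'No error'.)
No error

All steps in this derivation are correct.
The final answer f'(t) = 3*t**2 + sqrt(2)*sin(t + pi/4) is valid.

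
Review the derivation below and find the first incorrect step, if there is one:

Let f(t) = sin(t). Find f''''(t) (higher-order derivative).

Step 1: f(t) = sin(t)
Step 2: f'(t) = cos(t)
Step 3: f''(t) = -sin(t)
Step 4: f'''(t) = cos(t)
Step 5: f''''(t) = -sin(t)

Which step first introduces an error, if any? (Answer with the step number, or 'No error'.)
Step 4

Step 4 is incorrect due to a sign flip.
The step shows: cos(t)
The correct value should be: -cos(t)

Explanation: The sign of the whole expression was flipped: the term -cos(t) was incorrectly written as cos(t)
The later steps are derived from this incorrect expression, so the error originates in Step 4.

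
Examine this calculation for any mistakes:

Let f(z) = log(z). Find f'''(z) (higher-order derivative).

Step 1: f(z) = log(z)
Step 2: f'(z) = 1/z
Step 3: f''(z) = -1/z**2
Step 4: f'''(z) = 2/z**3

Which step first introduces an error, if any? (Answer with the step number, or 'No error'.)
No error

All steps in this derivation are correct.
The final answer f'''(z) = 2/z**3 is valid.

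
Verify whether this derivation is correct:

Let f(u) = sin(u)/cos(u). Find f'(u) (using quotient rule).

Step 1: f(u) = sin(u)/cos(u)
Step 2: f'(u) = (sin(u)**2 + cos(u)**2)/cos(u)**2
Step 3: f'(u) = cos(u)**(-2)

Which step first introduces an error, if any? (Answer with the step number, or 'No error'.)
No error

All steps in this derivation are correct.
The final answer f'(u) = cos(u)**(-2) is valid.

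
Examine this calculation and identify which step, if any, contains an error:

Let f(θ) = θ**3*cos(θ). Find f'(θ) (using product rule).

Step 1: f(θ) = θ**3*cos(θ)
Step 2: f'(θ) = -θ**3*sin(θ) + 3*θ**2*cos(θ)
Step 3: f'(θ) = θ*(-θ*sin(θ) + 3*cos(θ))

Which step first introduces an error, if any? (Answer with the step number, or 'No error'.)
Step 3

Step 3 is incorrect due to a wrong exponent.
The step shows: θ*(-θ*sin(θ) + 3*cos(θ))
The correct value should be: θ**2*(-θ*sin(θ) + 3*cos(θ))

Explanation: The exponent 2 on θ was incorrectly written as 1: the term θ**2*(-θ*sin(θ) + 3*cos(θ)) was incorrectly written as θ*(-θ*sin(θ) + 3*cos(θ))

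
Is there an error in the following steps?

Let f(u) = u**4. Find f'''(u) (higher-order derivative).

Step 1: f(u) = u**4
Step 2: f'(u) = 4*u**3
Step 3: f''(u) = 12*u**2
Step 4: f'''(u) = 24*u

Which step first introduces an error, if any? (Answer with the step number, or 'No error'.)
No error

All steps in this derivation are correct.
The final answer f'''(u) = 24*u is valid.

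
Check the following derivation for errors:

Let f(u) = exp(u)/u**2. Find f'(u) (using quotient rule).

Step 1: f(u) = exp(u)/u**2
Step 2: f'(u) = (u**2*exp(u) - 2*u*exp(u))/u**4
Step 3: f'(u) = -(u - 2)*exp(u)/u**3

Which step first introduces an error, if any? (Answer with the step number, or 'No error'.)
Step 3

Step 3 is incorrect due to a sign flip.
The step shows: -(u - 2)*exp(u)/u**3
The correct value should be: (u - 2)*exp(u)/u**3

Explanation: The sign of the whole expression was flipped: the term (u - 2)*exp(u)/u**3 was incorrectly written as -(u - 2)*exp(u)/u**3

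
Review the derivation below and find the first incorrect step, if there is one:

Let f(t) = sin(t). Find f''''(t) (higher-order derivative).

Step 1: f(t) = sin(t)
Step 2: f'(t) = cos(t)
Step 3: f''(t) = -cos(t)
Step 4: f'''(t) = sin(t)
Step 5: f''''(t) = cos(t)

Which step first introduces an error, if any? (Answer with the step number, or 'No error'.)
Step 3

Step 3 is incorrect due to a wrong trig function.
The step shows: -cos(t)
The correct value should be: -sin(t)

Explanation: sin(t) was incorrectly written as cos(t): the term -sin(t) was incorrectly written as -cos(t)
The later steps are derived from this incorrect expression, so the error originates in Step 3.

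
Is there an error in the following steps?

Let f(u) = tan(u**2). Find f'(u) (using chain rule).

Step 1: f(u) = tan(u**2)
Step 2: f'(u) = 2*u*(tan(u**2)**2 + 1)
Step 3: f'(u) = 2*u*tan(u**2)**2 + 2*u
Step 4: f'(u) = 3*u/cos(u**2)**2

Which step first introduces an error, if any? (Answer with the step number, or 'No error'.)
Step 4

Step 4 is incorrect due to a wrong coefficient.
The step shows: 3*u/cos(u**2)**2
The correct value should be: 2*u/cos(u**2)**2

Explanation: The coefficient 2 was incorrectly written as 3: the term 2*u/cos(u**2)**2 was incorrectly written as 3*u/cos(u**2)**2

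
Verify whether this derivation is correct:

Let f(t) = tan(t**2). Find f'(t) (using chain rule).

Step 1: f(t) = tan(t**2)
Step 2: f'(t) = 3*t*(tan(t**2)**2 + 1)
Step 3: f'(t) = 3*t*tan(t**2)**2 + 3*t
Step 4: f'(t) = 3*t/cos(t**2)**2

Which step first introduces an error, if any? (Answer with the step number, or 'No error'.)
Step 2

Step 2 is incorrect due to a wrong coefficient.
The step shows: 3*t*(tan(t**2)**2 + 1)
The correct value should be: 2*t*(tan(t**2)**2 + 1)

Explanation: The coefficient 2 was incorrectly written as 3: the term 2*t*(tan(t**2)**2 + 1) was incorrectly written as 3*t*(tan(t**2)**2 + 1)
The later steps are derived from this incorrect expression, so the error originates in Step 2.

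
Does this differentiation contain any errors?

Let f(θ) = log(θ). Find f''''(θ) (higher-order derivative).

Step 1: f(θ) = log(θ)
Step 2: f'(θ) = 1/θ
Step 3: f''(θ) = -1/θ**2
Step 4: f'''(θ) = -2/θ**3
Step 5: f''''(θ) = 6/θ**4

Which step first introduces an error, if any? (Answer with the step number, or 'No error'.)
Step 4

Step 4 is incorrect due to a sign flip.
The step shows: -2/θ**3
The correct value should be: 2/θ**3

Explanation: The sign of the whole expression was flipped: the term 2/θ**3 was incorrectly written as -2/θ**3
The later steps are derived from this incorrect expression, so the error originates in Step 4.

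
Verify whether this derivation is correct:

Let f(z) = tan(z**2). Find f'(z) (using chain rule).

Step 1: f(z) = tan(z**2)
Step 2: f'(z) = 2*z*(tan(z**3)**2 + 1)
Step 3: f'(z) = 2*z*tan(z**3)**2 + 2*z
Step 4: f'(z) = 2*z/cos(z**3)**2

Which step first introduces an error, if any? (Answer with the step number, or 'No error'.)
Step 2

Step 2 is incorrect due to a wrong exponent.
The step shows: 2*z*(tan(z**3)**2 + 1)
The correct value should be: 2*z*(tan(z**2)**2 + 1)

Explanation: The exponent 2 on z was incorrectly written as 3: the term 2*z*(tan(z**2)**2 + 1) was incorrectly written as 2*z*(tan(z**3)**2 + 1)
The later steps are derived from this incorrect expression, so the error originates in Step 2.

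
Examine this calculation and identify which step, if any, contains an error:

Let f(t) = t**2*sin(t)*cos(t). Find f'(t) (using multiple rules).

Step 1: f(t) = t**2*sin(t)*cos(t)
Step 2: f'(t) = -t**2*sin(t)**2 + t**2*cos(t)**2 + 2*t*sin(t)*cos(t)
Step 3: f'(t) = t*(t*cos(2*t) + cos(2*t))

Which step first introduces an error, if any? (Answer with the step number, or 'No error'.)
Step 3

Step 3 is incorrect due to a wrong trig function.
The step shows: t*(t*cos(2*t) + cos(2*t))
The correct value should be: t*(t*cos(2*t) + sin(2*t))

Explanation: sin(2*t) was incorrectly written as cos(2*t): the term t*(t*cos(2*t) + sin(2*t)) was incorrectly written as t*(t*cos(2*t) + cos(2*t))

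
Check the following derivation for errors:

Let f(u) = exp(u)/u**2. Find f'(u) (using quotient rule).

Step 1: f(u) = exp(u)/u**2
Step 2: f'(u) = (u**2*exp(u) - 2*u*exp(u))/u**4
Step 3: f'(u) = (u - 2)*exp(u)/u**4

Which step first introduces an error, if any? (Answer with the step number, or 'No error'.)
Step 3

Step 3 is incorrect due to a wrong exponent.
The step shows: (u - 2)*exp(u)/u**4
The correct value should be: (u - 2)*exp(u)/u**3

Explanation: The exponent -3 on u was incorrectly written as -4: the term (u - 2)*exp(u)/u**3 was incorrectly written as (u - 2)*exp(u)/u**4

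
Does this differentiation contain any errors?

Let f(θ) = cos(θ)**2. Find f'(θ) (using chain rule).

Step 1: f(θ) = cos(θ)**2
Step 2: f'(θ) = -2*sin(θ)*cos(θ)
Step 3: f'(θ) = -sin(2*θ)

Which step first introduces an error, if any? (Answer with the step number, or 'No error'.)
No error

All steps in this derivation are correct.
The final answer f'(θ) = -sin(2*θ) is valid.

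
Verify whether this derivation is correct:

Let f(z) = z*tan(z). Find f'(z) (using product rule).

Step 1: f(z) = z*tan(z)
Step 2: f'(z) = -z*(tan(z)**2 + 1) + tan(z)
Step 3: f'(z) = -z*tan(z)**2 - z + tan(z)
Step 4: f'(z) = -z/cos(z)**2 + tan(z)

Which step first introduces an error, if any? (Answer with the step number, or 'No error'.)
Step 2

Step 2 is incorrect due to a sign flip.
The step shows: -z*(tan(z)**2 + 1) + tan(z)
The correct value should be: z*(tan(z)**2 + 1) + tan(z)

Explanation: The sign of one term was flipped: the term z*(tan(z)**2 + 1) was incorrectly written as -z*(tan(z)**2 + 1)
The later steps are derived from this incorrect expression, so the error originates in Step 2.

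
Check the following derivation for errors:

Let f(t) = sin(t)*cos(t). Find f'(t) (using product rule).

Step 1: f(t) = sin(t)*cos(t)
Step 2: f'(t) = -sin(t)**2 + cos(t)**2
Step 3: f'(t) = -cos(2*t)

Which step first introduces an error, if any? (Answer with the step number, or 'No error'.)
Step 3

Step 3 is incorrect due to a sign flip.
The step shows: -cos(2*t)
The correct value should be: cos(2*t)

Explanation: The sign of the whole expression was flipped: the term cos(2*t) was incorrectly written as -cos(2*t)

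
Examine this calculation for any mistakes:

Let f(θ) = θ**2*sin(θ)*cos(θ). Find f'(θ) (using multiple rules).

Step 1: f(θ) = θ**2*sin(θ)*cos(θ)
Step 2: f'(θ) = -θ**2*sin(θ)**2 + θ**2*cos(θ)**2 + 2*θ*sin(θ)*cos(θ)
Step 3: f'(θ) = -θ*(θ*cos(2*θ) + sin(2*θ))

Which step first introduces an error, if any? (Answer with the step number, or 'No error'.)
Step 3

Step 3 is incorrect due to a sign flip.
The step shows: -θ*(θ*cos(2*θ) + sin(2*θ))
The correct value should be: θ*(θ*cos(2*θ) + sin(2*θ))

Explanation: The sign of the whole expression was flipped: the term θ*(θ*cos(2*θ) + sin(2*θ)) was incorrectly written as -θ*(θ*cos(2*θ) + sin(2*θ))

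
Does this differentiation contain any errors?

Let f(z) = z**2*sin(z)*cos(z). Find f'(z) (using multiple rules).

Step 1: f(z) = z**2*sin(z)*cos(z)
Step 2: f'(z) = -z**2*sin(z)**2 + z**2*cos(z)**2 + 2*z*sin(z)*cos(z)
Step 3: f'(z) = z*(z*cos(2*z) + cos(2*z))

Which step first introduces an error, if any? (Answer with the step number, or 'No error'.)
Step 3

Step 3 is incorrect due to a wrong trig function.
The step shows: z*(z*cos(2*z) + cos(2*z))
The correct value should be: z*(z*cos(2*z) + sin(2*z))

Explanation: sin(2*z) was incorrectly written as cos(2*z): the term z*(z*cos(2*z) + sin(2*z)) was incorrectly written as z*(z*cos(2*z) + cos(2*z))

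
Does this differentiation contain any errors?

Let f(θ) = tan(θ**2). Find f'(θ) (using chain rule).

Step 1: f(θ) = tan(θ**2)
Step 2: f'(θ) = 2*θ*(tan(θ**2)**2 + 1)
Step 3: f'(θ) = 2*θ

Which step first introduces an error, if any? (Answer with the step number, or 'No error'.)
Step 3

Step 3 is incorrect due to a dropped term.
The step shows: 2*θ
The correct value should be: 2*θ*tan(θ**2)**2 + 2*θ

Explanation: A term was dropped: the term 2*θ*tan(θ**2)**2 was incorrectly omitted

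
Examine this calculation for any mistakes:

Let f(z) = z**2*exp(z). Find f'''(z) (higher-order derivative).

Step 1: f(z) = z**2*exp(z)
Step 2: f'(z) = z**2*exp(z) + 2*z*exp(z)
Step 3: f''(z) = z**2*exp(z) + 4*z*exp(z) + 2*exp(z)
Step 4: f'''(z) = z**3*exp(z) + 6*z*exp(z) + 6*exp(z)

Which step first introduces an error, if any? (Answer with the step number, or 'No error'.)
Step 4

Step 4 is incorrect due to a wrong exponent.
The step shows: z**3*exp(z) + 6*z*exp(z) + 6*exp(z)
The correct value should be: z**2*exp(z) + 6*z*exp(z) + 6*exp(z)

Explanation: The exponent 2 on z was incorrectly written as 3: the term z**2*exp(z) was incorrectly written as z**3*exp(z)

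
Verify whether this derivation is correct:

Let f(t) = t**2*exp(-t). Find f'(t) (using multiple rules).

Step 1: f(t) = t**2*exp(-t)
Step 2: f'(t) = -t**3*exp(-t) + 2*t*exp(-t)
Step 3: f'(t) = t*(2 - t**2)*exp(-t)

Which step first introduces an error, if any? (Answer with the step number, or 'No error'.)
Step 2

Step 2 is incorrect due to a wrong exponent.
The step shows: -t**3*exp(-t) + 2*t*exp(-t)
The correct value should be: -t**2*exp(-t) + 2*t*exp(-t)

Explanation: The exponent 2 on t was incorrectly written as 3: the term -t**2*exp(-t) was incorrectly written as -t**3*exp(-t)
The later steps are derived from this incorrect expression, so the error originates in Step 2.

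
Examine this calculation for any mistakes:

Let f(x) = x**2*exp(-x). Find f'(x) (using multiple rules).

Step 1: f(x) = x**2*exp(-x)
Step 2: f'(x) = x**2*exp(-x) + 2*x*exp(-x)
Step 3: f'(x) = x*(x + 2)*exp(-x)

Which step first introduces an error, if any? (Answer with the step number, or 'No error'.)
Step 2

Step 2 is incorrect due to a sign flip.
The step shows: x**2*exp(-x) + 2*x*exp(-x)
The correct value should be: -x**2*exp(-x) + 2*x*exp(-x)

Explanation: The sign of one term was flipped: the term -x**2*exp(-x) was incorrectly written as x**2*exp(-x)
The later steps are derived from this incorrect expression, so the error originates in Step 2.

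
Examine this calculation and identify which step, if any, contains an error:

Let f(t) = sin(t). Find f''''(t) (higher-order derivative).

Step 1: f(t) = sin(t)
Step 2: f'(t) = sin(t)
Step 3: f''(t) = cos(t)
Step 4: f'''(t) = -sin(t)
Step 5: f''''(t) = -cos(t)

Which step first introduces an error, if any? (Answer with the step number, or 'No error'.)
Step 2

Step 2 is incorrect due to a wrong trig function.
The step shows: sin(t)
The correct value should be: cos(t)

Explanation: cos(t) was incorrectly written as sin(t): the term cos(t) was incorrectly written as sin(t)
The later steps are derived from this incorrect expression, so the error originates in Step 2.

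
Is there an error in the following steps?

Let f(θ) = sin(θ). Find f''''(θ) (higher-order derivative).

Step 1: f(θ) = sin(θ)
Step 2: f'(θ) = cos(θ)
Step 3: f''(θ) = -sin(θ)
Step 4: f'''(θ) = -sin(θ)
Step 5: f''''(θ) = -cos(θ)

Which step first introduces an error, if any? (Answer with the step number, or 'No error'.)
Step 4

Step 4 is incorrect due to a wrong trig function.
The step shows: -sin(θ)
The correct value should be: -cos(θ)

Explanation: cos(θ) was incorrectly written as sin(θ): the term -cos(θ) was incorrectly written as -sin(θ)
The later steps are derived from this incorrect expression, so the error originates in Step 4.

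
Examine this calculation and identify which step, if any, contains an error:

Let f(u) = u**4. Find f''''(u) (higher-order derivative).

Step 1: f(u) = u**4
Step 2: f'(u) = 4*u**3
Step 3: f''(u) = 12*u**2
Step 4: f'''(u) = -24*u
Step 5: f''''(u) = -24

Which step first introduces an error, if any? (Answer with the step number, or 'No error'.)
Step 4

Step 4 is incorrect due to a sign flip.
The step shows: -24*u
The correct value should be: 24*u

Explanation: The sign of the whole expression was flipped: the term 24*u was incorrectly written as -24*u
The later steps are derived from this incorrect expression, so the error originates in Step 4.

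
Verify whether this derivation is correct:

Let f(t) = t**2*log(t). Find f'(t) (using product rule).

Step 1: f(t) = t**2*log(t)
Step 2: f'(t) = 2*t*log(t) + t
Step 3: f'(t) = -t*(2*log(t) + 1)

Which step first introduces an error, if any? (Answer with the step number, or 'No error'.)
Step 3

Step 3 is incorrect due to a sign flip.
The step shows: -t*(2*log(t) + 1)
The correct value should be: t*(2*log(t) + 1)

Explanation: The sign of the whole expression was flipped: the term t*(2*log(t) + 1) was incorrectly written as -t*(2*log(t) + 1)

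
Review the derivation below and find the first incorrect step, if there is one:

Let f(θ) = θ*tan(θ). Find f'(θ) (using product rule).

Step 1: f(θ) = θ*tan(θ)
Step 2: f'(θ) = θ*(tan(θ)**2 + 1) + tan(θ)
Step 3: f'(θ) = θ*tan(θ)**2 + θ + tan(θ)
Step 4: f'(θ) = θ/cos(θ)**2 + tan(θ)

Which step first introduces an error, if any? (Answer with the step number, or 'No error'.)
No error

All steps in this derivation are correct.
The final answer f'(θ) = θ/cos(θ)**2 + tan(θ) is valid.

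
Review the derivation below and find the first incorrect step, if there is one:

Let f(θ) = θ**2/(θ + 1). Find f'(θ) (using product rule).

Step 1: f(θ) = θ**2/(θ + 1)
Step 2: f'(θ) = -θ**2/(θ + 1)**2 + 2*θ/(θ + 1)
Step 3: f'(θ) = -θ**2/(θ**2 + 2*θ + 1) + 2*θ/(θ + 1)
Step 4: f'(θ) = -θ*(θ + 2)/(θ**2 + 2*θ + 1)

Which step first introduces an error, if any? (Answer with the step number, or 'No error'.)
Step 4

Step 4 is incorrect due to a sign flip.
The step shows: -θ*(θ + 2)/(θ**2 + 2*θ + 1)
The correct value should be: θ*(θ + 2)/(θ**2 + 2*θ + 1)

Explanation: The sign of the whole expression was flipped: the term θ*(θ + 2)/(θ**2 + 2*θ + 1) was incorrectly written as -θ*(θ + 2)/(θ**2 + 2*θ + 1)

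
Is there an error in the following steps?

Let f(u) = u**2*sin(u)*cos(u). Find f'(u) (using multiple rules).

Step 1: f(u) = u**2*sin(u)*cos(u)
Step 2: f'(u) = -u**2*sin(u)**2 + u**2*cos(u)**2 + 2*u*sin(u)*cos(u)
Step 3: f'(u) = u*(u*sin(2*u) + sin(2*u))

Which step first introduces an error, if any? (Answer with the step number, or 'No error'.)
Step 3

Step 3 is incorrect due to a wrong trig function.
The step shows: u*(u*sin(2*u) + sin(2*u))
The correct value should be: u*(u*cos(2*u) + sin(2*u))

Explanation: cos(2*u) was incorrectly written as sin(2*u): the term u*(u*cos(2*u) + sin(2*u)) was incorrectly written as u*(u*sin(2*u) + sin(2*u))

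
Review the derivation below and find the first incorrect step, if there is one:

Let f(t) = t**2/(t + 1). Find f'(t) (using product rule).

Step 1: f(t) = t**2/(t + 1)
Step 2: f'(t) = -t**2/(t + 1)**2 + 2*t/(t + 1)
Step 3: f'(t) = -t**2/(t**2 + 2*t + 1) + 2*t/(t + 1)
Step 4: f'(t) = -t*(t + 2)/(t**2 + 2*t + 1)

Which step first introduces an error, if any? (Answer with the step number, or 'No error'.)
Step 4

Step 4 is incorrect due to a sign flip.
The step shows: -t*(t + 2)/(t**2 + 2*t + 1)
The correct value should be: t*(t + 2)/(t**2 + 2*t + 1)

Explanation: The sign of the whole expression was flipped: the term t*(t + 2)/(t**2 + 2*t + 1) was incorrectly written as -t*(t + 2)/(t**2 + 2*t + 1)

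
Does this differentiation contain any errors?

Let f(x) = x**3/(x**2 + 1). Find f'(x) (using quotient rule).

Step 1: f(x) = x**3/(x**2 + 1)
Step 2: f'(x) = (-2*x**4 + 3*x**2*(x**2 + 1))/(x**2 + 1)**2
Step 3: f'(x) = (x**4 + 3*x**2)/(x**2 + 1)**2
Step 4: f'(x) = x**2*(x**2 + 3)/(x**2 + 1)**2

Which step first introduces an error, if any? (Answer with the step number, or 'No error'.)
No error

All steps in this derivation are correct.
The final answer f'(x) = x**2*(x**2 + 3)/(x**2 + 1)**2 is valid.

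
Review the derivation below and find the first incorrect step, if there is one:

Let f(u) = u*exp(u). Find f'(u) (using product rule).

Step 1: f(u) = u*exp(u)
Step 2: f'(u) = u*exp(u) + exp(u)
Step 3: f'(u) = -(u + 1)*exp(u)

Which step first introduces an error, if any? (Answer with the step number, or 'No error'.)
Step 3

Step 3 is incorrect due to a sign flip.
The step shows: -(u + 1)*exp(u)
The correct value should be: (u + 1)*exp(u)

Explanation: The sign of the whole expression was flipped: the term (u + 1)*exp(u) was incorrectly written as -(u + 1)*exp(u)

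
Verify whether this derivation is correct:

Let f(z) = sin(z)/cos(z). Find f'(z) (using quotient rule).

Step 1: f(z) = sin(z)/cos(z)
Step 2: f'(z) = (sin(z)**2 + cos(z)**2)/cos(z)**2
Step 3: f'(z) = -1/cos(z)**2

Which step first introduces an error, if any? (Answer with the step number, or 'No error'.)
Step 3

Step 3 is incorrect due to a sign flip.
The step shows: -1/cos(z)**2
The correct value should be: cos(z)**(-2)

Explanation: The sign of the whole expression was flipped: the term cos(z)**(-2) was incorrectly written as -1/cos(z)**2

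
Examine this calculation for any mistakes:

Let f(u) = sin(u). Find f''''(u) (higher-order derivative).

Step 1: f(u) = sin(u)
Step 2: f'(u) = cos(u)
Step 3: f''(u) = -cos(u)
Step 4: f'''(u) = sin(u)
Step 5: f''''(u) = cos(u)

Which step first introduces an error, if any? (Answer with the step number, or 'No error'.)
Step 3

Step 3 is incorrect due to a wrong trig function.
The step shows: -cos(u)
The correct value should be: -sin(u)

Explanation: sin(u) was incorrectly written as cos(u): the term -sin(u) was incorrectly written as -cos(u)
The later steps are derived from this incorrect expression, so the error originates in Step 3.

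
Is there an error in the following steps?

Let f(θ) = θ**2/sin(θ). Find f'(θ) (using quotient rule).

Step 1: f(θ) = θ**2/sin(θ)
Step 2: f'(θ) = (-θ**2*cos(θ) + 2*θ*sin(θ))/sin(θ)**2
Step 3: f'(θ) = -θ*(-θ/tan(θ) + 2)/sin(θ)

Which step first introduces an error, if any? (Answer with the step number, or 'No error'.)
Step 3

Step 3 is incorrect due to a sign flip.
The step shows: -θ*(-θ/tan(θ) + 2)/sin(θ)
The correct value should be: θ*(-θ/tan(θ) + 2)/sin(θ)

Explanation: The sign of the whole expression was flipped: the term θ*(-θ/tan(θ) + 2)/sin(θ) was incorrectly written as -θ*(-θ/tan(θ) + 2)/sin(θ)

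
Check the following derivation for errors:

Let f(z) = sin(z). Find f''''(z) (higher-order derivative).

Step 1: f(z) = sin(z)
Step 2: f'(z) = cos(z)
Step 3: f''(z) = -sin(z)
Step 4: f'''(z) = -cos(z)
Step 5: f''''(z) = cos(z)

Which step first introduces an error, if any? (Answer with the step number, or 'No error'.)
Step 5

Step 5 is incorrect due to a wrong trig function.
The step shows: cos(z)
The correct value should be: sin(z)

Explanation: sin(z) was incorrectly written as cos(z): the term sin(z) was incorrectly written as cos(z)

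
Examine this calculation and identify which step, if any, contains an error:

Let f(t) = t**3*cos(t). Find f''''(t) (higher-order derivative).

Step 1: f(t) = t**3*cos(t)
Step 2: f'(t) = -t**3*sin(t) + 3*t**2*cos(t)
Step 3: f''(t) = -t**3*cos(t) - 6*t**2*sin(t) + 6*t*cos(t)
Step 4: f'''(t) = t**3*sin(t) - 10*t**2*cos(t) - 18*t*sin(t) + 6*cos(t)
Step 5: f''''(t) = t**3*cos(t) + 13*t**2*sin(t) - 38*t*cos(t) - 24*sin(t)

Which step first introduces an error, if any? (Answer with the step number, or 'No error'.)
Step 4

Step 4 is incorrect due to a wrong coefficient.
The step shows: t**3*sin(t) - 10*t**2*cos(t) - 18*t*sin(t) + 6*cos(t)
The correct value should be: t**3*sin(t) - 9*t**2*cos(t) - 18*t*sin(t) + 6*cos(t)

Explanation: The coefficient -9 was incorrectly written as -10: the term -9*t**2*cos(t) was incorrectly written as -10*t**2*cos(t)
The later steps are derived from this incorrect expression, so the error originates in Step 4.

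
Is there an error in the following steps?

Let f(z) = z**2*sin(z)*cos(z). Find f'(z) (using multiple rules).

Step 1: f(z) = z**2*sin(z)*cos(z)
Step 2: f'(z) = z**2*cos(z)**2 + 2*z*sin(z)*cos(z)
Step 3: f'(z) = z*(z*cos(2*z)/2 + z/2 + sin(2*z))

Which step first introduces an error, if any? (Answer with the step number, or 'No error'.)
Step 2

Step 2 is incorrect due to a dropped term.
The step shows: z**2*cos(z)**2 + 2*z*sin(z)*cos(z)
The correct value should be: -z**2*sin(z)**2 + z**2*cos(z)**2 + 2*z*sin(z)*cos(z)

Explanation: A term was dropped: the term -z**2*sin(z)**2 was incorrectly omitted
The later steps are derived from this incorrect expression, so the error originates in Step 2.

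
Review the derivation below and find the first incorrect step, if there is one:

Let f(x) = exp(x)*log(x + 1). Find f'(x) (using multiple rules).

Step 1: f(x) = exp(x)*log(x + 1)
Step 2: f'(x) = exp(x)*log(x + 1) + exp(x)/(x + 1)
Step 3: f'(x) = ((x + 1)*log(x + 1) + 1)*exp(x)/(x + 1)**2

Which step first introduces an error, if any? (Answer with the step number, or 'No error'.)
Step 3

Step 3 is incorrect due to a wrong exponent.
The step shows: ((x + 1)*log(x + 1) + 1)*exp(x)/(x + 1)**2
The correct value should be: ((x + 1)*log(x + 1) + 1)*exp(x)/(x + 1)

Explanation: The exponent -1 on x + 1 was incorrectly written as -2: the term ((x + 1)*log(x + 1) + 1)*exp(x)/(x + 1) was incorrectly written as ((x + 1)*log(x + 1) + 1)*exp(x)/(x + 1)**2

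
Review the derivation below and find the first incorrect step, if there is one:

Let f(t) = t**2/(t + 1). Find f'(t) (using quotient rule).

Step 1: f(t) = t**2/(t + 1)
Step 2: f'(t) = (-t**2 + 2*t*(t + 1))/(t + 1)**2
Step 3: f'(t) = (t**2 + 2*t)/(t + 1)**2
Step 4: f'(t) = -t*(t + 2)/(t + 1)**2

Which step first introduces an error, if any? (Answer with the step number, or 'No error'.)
Step 4

Step 4 is incorrect due to a sign flip.
The step shows: -t*(t + 2)/(t + 1)**2
The correct value should be: t*(t + 2)/(t + 1)**2

Explanation: The sign of the whole expression was flipped: the term t*(t + 2)/(t + 1)**2 was incorrectly written as -t*(t + 2)/(t + 1)**2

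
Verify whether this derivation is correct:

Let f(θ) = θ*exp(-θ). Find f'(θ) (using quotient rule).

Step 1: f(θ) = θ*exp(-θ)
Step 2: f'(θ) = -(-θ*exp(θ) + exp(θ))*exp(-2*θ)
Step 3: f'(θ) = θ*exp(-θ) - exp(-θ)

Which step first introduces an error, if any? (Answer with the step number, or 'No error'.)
Step 2

Step 2 is incorrect due to a sign flip.
The step shows: -(-θ*exp(θ) + exp(θ))*exp(-2*θ)
The correct value should be: (-θ*exp(θ) + exp(θ))*exp(-2*θ)

Explanation: The sign of the whole expression was flipped: the term (-θ*exp(θ) + exp(θ))*exp(-2*θ) was incorrectly written as -(-θ*exp(θ) + exp(θ))*exp(-2*θ)
The later steps are derived from this incorrect expression, so the error originates in Step 2.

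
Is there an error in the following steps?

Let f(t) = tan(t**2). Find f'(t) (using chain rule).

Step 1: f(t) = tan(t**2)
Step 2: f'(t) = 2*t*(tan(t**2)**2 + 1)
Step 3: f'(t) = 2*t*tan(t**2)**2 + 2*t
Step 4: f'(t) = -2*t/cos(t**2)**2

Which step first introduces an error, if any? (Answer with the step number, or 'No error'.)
Step 4

Step 4 is incorrect due to a sign flip.
The step shows: -2*t/cos(t**2)**2
The correct value should be: 2*t/cos(t**2)**2

Explanation: The sign of the whole expression was flipped: the term 2*t/cos(t**2)**2 was incorrectly written as -2*t/cos(t**2)**2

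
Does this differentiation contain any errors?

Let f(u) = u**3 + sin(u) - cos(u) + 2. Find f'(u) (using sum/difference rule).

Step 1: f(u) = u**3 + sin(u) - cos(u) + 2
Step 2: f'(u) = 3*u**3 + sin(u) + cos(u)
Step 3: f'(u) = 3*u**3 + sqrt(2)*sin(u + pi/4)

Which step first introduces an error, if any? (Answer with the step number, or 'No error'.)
Step 2

Step 2 is incorrect due to a wrong exponent.
The step shows: 3*u**3 + sin(u) + cos(u)
The correct value should be: 3*u**2 + sin(u) + cos(u)

Explanation: The exponent 2 on u was incorrectly written as 3: the term 3*u**2 was incorrectly written as 3*u**3
The later steps are derived from this incorrect expression, so the error originates in Step 2.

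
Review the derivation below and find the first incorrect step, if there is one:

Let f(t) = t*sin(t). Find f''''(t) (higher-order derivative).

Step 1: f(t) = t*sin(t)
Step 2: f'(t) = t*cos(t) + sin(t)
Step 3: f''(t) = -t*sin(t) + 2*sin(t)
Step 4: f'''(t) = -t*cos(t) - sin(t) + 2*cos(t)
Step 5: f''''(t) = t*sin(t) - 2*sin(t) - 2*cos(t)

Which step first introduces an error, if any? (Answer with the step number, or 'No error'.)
Step 3

Step 3 is incorrect due to a wrong trig function.
The step shows: -t*sin(t) + 2*sin(t)
The correct value should be: -t*sin(t) + 2*cos(t)

Explanation: cos(t) was incorrectly written as sin(t): the term 2*cos(t) was incorrectly written as 2*sin(t)
The later steps are derived from this incorrect expression, so the error originates in Step 3.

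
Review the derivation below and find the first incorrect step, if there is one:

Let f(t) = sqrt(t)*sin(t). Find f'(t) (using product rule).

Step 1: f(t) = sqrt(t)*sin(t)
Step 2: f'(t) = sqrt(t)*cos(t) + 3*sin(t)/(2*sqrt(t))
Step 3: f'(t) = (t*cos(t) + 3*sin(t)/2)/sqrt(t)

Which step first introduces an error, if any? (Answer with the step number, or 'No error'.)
Step 2

Step 2 is incorrect due to a wrong coefficient.
The step shows: sqrt(t)*cos(t) + 3*sin(t)/(2*sqrt(t))
The correct value should be: sqrt(t)*cos(t) + sin(t)/(2*sqrt(t))

Explanation: The coefficient 1/2 was incorrectly written as 3/2: the term sin(t)/(2*sqrt(t)) was incorrectly written as 3*sin(t)/(2*sqrt(t))
The later steps are derived from this incorrect expression, so the error originates in Step 2.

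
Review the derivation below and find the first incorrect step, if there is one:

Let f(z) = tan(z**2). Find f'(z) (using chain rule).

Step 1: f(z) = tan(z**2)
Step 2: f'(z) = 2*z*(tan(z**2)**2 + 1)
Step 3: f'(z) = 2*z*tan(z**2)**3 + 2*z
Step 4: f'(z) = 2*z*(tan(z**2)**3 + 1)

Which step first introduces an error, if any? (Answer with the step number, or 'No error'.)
Step 3

Step 3 is incorrect due to a wrong exponent.
The step shows: 2*z*tan(z**2)**3 + 2*z
The correct value should be: 2*z*tan(z**2)**2 + 2*z

Explanation: The exponent 2 on tan(z**2) was incorrectly written as 3: the term 2*z*tan(z**2)**2 was incorrectly written as 2*z*tan(z**2)**3
The later steps are derived from this incorrect expression, so the error originates in Step 3.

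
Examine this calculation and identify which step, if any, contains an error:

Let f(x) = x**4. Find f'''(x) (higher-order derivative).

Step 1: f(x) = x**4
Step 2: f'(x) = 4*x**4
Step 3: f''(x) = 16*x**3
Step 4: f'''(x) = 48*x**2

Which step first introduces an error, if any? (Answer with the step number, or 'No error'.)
Step 2

Step 2 is incorrect due to a wrong exponent.
The step shows: 4*x**4
The correct value should be: 4*x**3

Explanation: The exponent 3 on x was incorrectly written as 4: the term 4*x**3 was incorrectly written as 4*x**4
The later steps are derived from this incorrect expression, so the error originates in Step 2.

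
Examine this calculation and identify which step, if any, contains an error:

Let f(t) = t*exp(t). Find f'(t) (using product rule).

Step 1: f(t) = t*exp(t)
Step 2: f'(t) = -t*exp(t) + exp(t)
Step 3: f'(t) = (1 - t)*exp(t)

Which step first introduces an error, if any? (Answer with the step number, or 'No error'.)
Step 2

Step 2 is incorrect due to a sign flip.
The step shows: -t*exp(t) + exp(t)
The correct value should be: t*exp(t) + exp(t)

Explanation: The sign of one term was flipped: the term t*exp(t) was incorrectly written as -t*exp(t)
The later steps are derived from this incorrect expression, so the error originates in Step 2.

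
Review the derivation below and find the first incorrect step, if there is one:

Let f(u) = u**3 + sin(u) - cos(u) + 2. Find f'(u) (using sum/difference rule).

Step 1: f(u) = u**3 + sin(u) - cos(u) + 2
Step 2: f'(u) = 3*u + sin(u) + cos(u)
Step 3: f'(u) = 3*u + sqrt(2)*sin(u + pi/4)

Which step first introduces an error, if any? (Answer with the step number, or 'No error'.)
Step 2

Step 2 is incorrect due to a wrong exponent.
The step shows: 3*u + sin(u) + cos(u)
The correct value should be: 3*u**2 + sin(u) + cos(u)

Explanation: The exponent 2 on u was incorrectly written as 1: the term 3*u**2 was incorrectly written as 3*u
The later steps are derived from this incorrect expression, so the error originates in Step 2.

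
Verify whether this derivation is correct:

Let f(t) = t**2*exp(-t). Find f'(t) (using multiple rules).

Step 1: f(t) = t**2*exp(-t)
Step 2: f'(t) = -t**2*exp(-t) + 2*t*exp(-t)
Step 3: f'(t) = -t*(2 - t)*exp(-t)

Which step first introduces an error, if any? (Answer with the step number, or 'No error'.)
Step 3

Step 3 is incorrect due to a sign flip.
The step shows: -t*(2 - t)*exp(-t)
The correct value should be: t*(2 - t)*exp(-t)

Explanation: The sign of the whole expression was flipped: the term t*(2 - t)*exp(-t) was incorrectly written as -t*(2 - t)*exp(-t)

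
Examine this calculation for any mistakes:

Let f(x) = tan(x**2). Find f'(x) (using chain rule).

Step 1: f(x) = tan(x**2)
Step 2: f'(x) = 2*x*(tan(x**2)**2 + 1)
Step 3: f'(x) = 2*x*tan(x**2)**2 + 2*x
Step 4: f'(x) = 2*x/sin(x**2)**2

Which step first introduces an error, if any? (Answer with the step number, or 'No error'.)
Step 4

Step 4 is incorrect due to a wrong trig function.
The step shows: 2*x/sin(x**2)**2
The correct value should be: 2*x/cos(x**2)**2

Explanation: cos(x**2) was incorrectly written as sin(x**2): the term 2*x/cos(x**2)**2 was incorrectly written as 2*x/sin(x**2)**2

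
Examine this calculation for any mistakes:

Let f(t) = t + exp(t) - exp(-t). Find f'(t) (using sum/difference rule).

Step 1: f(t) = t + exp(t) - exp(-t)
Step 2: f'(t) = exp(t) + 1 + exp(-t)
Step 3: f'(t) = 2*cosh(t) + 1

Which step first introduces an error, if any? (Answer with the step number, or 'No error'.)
No error

All steps in this derivation are correct.
The final answer f'(t) = 2*cosh(t) + 1 is valid.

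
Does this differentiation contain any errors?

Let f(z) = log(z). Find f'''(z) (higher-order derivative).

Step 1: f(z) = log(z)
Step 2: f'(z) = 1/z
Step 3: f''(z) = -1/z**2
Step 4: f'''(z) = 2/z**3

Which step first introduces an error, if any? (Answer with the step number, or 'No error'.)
No error

All steps in this derivation are correct.
The final answer f'''(z) = 2/z**3 is valid.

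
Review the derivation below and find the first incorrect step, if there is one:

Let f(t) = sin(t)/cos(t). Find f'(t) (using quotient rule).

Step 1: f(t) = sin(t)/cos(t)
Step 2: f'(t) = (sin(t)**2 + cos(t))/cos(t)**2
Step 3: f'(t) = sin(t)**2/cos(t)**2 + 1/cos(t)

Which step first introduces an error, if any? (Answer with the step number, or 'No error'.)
Step 2

Step 2 is incorrect due to a wrong exponent.
The step shows: (sin(t)**2 + cos(t))/cos(t)**2
The correct value should be: (sin(t)**2 + cos(t)**2)/cos(t)**2

Explanation: The exponent 2 on cos(t) was incorrectly written as 1: the term (sin(t)**2 + cos(t)**2)/cos(t)**2 was incorrectly written as (sin(t)**2 + cos(t))/cos(t)**2
The later steps are derived from this incorrect expression, so the error originates in Step 2.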